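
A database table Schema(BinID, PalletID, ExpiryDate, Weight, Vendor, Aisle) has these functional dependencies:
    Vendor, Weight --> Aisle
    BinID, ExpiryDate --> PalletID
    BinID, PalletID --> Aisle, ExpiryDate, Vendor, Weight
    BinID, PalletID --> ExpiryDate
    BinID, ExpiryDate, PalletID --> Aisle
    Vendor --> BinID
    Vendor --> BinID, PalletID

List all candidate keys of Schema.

{BinID, ExpiryDate}, {BinID, PalletID}, {Vendor}

{Vendor}⁺ = {Aisle, BinID, ExpiryDate, PalletID, Vendor, Weight} — all of the relation — so {Vendor} is a candidate key.
{BinID, ExpiryDate}⁺ = {Aisle, BinID, ExpiryDate, PalletID, Vendor, Weight} — all of the relation — so {BinID, ExpiryDate} is a candidate key.
{BinID, PalletID}⁺ = {Aisle, BinID, ExpiryDate, PalletID, Vendor, Weight} — all of the relation — so {BinID, PalletID} is a candidate key.
No proper subset of any of these is a key, and no other minimal superkey exists.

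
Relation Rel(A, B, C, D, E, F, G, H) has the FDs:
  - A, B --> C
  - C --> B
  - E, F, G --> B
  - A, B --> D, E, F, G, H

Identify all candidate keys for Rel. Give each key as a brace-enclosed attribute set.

{A, B}, {A, C}, {A, E, F, G}

{A} never appears on the right of any FD, so every key must include it.
{A, B}⁺ = {A, B, C, D, E, F, G, H} — all of the relation — so {A, B} is a candidate key.
{A, C}⁺ = {A, B, C, D, E, F, G, H} — all of the relation — so {A, C} is a candidate key.
{A, E, F, G}⁺ = {A, B, C, D, E, F, G, H} — all of the relation — so {A, E, F, G} is a candidate key.
Any other superkey properly contains one of these, so there are no further candidate keys.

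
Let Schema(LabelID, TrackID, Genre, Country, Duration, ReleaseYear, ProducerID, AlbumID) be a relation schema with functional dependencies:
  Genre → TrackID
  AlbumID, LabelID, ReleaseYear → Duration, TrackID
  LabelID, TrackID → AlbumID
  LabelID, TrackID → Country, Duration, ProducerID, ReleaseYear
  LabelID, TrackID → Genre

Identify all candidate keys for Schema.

{LabelID} never appears on the right of any FD, so every key must include it.
Closure of {Genre, LabelID} is {AlbumID, Country, Duration, Genre, LabelID, ProducerID, ReleaseYear, TrackID}, the whole schema; {Genre, LabelID} is a candidate key.
Closure of {LabelID, TrackID} is {AlbumID, Country, Duration, Genre, LabelID, ProducerID, ReleaseYear, TrackID}, the whole schema; {LabelID, TrackID} is a candidate key.
Closure of {AlbumID, LabelID, ReleaseYear} is {AlbumID, Country, Duration, Genre, LabelID, ProducerID, ReleaseYear, TrackID}, the whole schema; {AlbumID, LabelID, ReleaseYear} is a candidate key.
Any other superkey properly contains one of these, so there are no further candidate keys.

{AlbumID, LabelID, ReleaseYear}, {Genre, LabelID}, {LabelID, TrackID}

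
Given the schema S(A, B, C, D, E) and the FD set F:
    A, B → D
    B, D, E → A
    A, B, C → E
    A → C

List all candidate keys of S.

Attributes never on any right-hand side: {B} — every candidate key must contain it.
{A, B} is a candidate key since {A, B}⁺ = {A, B, C, D, E} covers every attribute.
{B, D, E} is a candidate key since {B, D, E}⁺ = {A, B, C, D, E} covers every attribute.
Any other superkey properly contains one of these, so there are no further candidate keys.

{A, B}, {B, D, E}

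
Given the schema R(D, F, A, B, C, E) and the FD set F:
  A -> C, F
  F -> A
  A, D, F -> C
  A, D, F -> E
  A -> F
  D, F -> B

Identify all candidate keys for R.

{A, D}, {D, F}

Attributes never on any right-hand side: {D} — every candidate key must contain it.
{A, D} is a candidate key since {A, D}⁺ = {A, B, C, D, E, F} covers every attribute.
{D, F} is a candidate key since {D, F}⁺ = {A, B, C, D, E, F} covers every attribute.
Any other superkey properly contains one of these, so there are no further candidate keys.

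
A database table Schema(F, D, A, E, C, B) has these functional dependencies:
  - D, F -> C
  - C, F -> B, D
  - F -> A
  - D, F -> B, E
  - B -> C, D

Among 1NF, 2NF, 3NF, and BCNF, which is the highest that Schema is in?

1NF

Candidate keys: {B, F}, {C, F}, {D, F}. Prime attributes: {B, C, D, F}.
For F -> A we have {F}⁺ = {A, F}; {F} is not a superkey, so BCNF fails.
F -> A determines the non-prime attribute {A} from a non-superkey — 3NF is violated.
Since {F} ⊂ {B, F} and {F}⁺ ⊇ {A} with {A} non-prime, there is a partial dependency; 2NF fails.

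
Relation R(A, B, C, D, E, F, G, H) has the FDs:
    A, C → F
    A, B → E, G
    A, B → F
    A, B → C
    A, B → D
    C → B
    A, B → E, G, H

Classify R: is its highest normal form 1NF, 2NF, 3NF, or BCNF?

3NF

Candidate keys: {A, B}, {A, C}. Prime attributes: {A, B, C}.
C → B breaks BCNF: {C}⁺ = {B, C}, so {C} is not a superkey.
But every attribute on its right side ({B}) is prime, and the same holds for every other non-superkey FD, so 3NF still holds.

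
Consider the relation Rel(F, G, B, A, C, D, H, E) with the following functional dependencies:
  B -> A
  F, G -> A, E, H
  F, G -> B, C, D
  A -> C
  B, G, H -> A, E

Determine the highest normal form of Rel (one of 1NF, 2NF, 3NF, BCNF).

Candidate key: {F, G}. Prime attributes: {F, G}.
For B -> A we have {B}⁺ = {A, B, C}; {B} is not a superkey, so BCNF fails.
Because {A} is non-prime and the left side of B -> A is not a superkey, the relation is not in 3NF.
No proper subset of a key has a non-prime attribute in its closure, so there is no partial dependency; 2NF holds.

2NF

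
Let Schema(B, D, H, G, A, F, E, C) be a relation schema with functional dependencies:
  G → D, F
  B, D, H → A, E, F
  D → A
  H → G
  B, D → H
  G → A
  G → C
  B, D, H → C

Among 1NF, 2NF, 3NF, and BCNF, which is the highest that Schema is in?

1NF

Candidate keys: {B, D}, {B, G}, {B, H}. Prime attributes: {B, D, G, H}.
G → D, F: {G}⁺ = {A, C, D, F, G}, which is not all of the attributes, so the left side is not a superkey — BCNF is violated.
G → D, F determines the non-prime attribute {F} from a non-superkey — 3NF is violated.
{D} is a proper subset of the key {B, D}, and {D}⁺ contains the non-prime attribute {A} — a partial dependency, so 2NF is violated.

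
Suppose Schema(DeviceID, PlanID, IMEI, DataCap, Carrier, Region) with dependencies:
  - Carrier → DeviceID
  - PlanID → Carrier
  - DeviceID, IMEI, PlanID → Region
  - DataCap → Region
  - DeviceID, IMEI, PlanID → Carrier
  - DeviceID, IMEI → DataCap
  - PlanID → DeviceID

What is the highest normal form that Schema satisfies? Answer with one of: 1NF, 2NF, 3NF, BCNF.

Candidate key: {IMEI, PlanID}. Prime attributes: {IMEI, PlanID}.
Carrier → DeviceID breaks BCNF: {Carrier}⁺ = {Carrier, DeviceID}, so {Carrier} is not a superkey.
Carrier → DeviceID has non-prime {DeviceID} on the right and a non-superkey on the left, so 3NF fails.
Since {PlanID} ⊂ {IMEI, PlanID} and {PlanID}⁺ ⊇ {Carrier, DeviceID} with {Carrier, DeviceID} non-prime, there is a partial dependency; 2NF fails.

1NF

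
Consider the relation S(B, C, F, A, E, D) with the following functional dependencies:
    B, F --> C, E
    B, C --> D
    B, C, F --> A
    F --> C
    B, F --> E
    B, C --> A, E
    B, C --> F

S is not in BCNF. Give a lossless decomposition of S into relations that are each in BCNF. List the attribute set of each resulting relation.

{A, B, D, E, F}; {C, F}

Candidate keys of the original relation: {B, C}, {B, F}.
In {A, B, C, D, E, F}, {F} is not a superkey ({F}⁺ restricted to this set is {C, F}), so split on F --> C into {C, F} and {A, B, D, E, F}.
{C, F} is in BCNF.
{A, B, D, E, F} is in BCNF.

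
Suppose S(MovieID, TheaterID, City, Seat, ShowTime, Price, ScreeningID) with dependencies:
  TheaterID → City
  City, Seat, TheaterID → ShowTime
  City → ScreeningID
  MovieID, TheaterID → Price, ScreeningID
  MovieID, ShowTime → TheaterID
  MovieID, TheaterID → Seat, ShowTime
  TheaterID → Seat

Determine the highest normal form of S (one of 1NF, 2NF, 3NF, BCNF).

Candidate keys: {MovieID, ShowTime}, {MovieID, TheaterID}. Prime attributes: {MovieID, ShowTime, TheaterID}.
TheaterID → City: {TheaterID}⁺ = {City, ScreeningID, Seat, ShowTime, TheaterID}, which is not all of the attributes, so the left side is not a superkey — BCNF is violated.
TheaterID → City determines the non-prime attribute {City} from a non-superkey — 3NF is violated.
Since {TheaterID} ⊂ {MovieID, TheaterID} and {TheaterID}⁺ ⊇ {City, ScreeningID, Seat} with {City, ScreeningID, Seat} non-prime, there is a partial dependency; 2NF fails.

1NF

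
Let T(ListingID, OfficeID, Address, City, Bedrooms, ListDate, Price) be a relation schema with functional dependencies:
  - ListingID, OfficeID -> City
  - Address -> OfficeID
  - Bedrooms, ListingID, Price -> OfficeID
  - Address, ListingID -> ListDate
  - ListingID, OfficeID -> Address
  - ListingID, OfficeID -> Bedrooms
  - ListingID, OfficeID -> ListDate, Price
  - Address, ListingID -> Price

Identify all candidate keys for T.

Attributes never on any right-hand side: {ListingID} — every candidate key must contain it.
Closure of {Address, ListingID} is {Address, Bedrooms, City, ListDate, ListingID, OfficeID, Price}, the whole schema; {Address, ListingID} is a candidate key.
Closure of {ListingID, OfficeID} is {Address, Bedrooms, City, ListDate, ListingID, OfficeID, Price}, the whole schema; {ListingID, OfficeID} is a candidate key.
Closure of {Bedrooms, ListingID, Price} is {Address, Bedrooms, City, ListDate, ListingID, OfficeID, Price}, the whole schema; {Bedrooms, ListingID, Price} is a candidate key.
Any other superkey properly contains one of these, so there are no further candidate keys.

{Address, ListingID}, {Bedrooms, ListingID, Price}, {ListingID, OfficeID}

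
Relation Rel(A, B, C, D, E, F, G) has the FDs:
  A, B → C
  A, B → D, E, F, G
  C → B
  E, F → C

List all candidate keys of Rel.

Attributes never on any right-hand side: {A} — every candidate key must contain it.
Closure of {A, B} is {A, B, C, D, E, F, G}, the whole schema; {A, B} is a candidate key.
Closure of {A, C} is {A, B, C, D, E, F, G}, the whole schema; {A, C} is a candidate key.
Closure of {A, E, F} is {A, B, C, D, E, F, G}, the whole schema; {A, E, F} is a candidate key.
Any other superkey properly contains one of these, so there are no further candidate keys.

{A, B}, {A, C}, {A, E, F}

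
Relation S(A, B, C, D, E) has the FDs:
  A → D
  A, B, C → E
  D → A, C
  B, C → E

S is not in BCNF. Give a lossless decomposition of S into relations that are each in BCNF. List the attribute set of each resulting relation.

{A, B, E}; {A, C, D}

Candidate keys of the original relation: {A, B}, {B, D}.
{A, B, C, D, E}: {A} determines {A, C, D} here but is not a superkey — split on A → C, D, giving {A, C, D} and {A, B, E}.
{A, C, D} is in BCNF.
{A, B, E} is in BCNF.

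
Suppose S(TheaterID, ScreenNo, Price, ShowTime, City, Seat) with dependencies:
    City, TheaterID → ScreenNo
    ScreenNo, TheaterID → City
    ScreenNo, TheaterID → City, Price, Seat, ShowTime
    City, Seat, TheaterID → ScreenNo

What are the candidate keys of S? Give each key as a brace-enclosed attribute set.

{TheaterID} never appears on the right of any FD, so every key must include it.
Closure of {City, TheaterID} is {City, Price, ScreenNo, Seat, ShowTime, TheaterID}, the whole schema; {City, TheaterID} is a candidate key.
Closure of {ScreenNo, TheaterID} is {City, Price, ScreenNo, Seat, ShowTime, TheaterID}, the whole schema; {ScreenNo, TheaterID} is a candidate key.
These are minimal and exhaustive — every other superkey contains one of them.

{City, TheaterID}, {ScreenNo, TheaterID}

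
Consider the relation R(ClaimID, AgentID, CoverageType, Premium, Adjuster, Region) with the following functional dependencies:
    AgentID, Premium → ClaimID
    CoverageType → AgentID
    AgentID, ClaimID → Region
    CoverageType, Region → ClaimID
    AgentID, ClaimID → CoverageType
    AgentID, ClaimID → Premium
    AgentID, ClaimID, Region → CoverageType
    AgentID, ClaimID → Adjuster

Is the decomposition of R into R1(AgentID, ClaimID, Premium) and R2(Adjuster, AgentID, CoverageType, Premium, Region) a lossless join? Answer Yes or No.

Yes

Common attributes: {AgentID, Premium}; their closure is {Adjuster, AgentID, ClaimID, CoverageType, Premium, Region}.
This includes all of R1, so the common attributes are a superkey of R1 — the join is lossless.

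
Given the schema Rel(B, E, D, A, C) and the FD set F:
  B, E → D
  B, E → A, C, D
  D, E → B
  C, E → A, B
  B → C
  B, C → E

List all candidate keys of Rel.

{B}, {C, E}, {D, E}

{B}⁺ = {A, B, C, D, E}, which is every attribute, so {B} is a candidate key.
{C, E}⁺ = {A, B, C, D, E}, which is every attribute, so {C, E} is a candidate key.
{D, E}⁺ = {A, B, C, D, E}, which is every attribute, so {D, E} is a candidate key.
These are minimal and exhaustive — every other superkey contains one of them.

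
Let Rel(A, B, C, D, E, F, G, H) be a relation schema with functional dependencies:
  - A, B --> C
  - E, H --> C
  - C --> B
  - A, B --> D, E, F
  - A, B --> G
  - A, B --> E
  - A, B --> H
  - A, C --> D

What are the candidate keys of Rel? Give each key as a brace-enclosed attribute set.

{A} never appears on the right of any FD, so every key must include it.
{A, B}⁺ = {A, B, C, D, E, F, G, H}, which is every attribute, so {A, B} is a candidate key.
{A, C}⁺ = {A, B, C, D, E, F, G, H}, which is every attribute, so {A, C} is a candidate key.
{A, E, H}⁺ = {A, B, C, D, E, F, G, H}, which is every attribute, so {A, E, H} is a candidate key.
These are minimal and exhaustive — every other superkey contains one of them.

{A, B}, {A, C}, {A, E, H}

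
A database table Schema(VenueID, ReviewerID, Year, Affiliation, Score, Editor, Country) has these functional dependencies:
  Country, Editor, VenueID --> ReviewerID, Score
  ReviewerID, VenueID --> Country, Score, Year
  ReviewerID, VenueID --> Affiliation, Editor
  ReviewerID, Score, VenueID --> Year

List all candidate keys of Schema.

{Country, Editor, VenueID}, {ReviewerID, VenueID}

No FD produces {VenueID}, so it must be in every candidate key.
{ReviewerID, VenueID}⁺ = {Affiliation, Country, Editor, ReviewerID, Score, VenueID, Year} — all of the relation — so {ReviewerID, VenueID} is a candidate key.
{Country, Editor, VenueID}⁺ = {Affiliation, Country, Editor, ReviewerID, Score, VenueID, Year} — all of the relation — so {Country, Editor, VenueID} is a candidate key.
Any other superkey properly contains one of these, so there are no further candidate keys.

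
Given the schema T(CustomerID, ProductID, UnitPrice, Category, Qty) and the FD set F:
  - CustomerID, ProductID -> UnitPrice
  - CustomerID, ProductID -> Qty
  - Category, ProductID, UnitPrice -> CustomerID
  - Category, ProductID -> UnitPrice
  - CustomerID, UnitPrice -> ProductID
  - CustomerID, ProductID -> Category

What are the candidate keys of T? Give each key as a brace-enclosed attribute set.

{Category, ProductID}, {CustomerID, ProductID}, {CustomerID, UnitPrice}

Closure of {Category, ProductID} is {Category, CustomerID, ProductID, Qty, UnitPrice}, the whole schema; {Category, ProductID} is a candidate key.
Closure of {CustomerID, ProductID} is {Category, CustomerID, ProductID, Qty, UnitPrice}, the whole schema; {CustomerID, ProductID} is a candidate key.
Closure of {CustomerID, UnitPrice} is {Category, CustomerID, ProductID, Qty, UnitPrice}, the whole schema; {CustomerID, UnitPrice} is a candidate key.
No proper subset of any of these is a key, and no other minimal superkey exists.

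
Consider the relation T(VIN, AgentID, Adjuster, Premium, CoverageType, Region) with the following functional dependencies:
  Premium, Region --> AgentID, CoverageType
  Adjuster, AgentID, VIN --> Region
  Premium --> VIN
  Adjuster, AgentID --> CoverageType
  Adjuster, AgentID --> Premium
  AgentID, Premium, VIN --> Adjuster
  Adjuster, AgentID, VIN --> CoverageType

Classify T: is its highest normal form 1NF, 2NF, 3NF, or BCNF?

1NF

Candidate keys: {Adjuster, AgentID}, {AgentID, Premium}, {Premium, Region}. Prime attributes: {Adjuster, AgentID, Premium, Region}.
Premium --> VIN: {Premium}⁺ = {Premium, VIN}, which is not all of the attributes, so the left side is not a superkey — BCNF is violated.
Because {VIN} is non-prime and the left side of Premium --> VIN is not a superkey, the relation is not in 3NF.
The proper key subset {Premium} of {AgentID, Premium} determines non-prime {VIN}, so the relation is not even in 2NF.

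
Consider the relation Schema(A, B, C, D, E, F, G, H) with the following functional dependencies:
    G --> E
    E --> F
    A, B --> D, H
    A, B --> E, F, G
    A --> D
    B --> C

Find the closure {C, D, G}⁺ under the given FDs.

Start with {C, D, G}.
G --> E applies; add {E} → now {C, D, E, G}.
E --> F applies; add {F} → now {C, D, E, F, G}.
No further FD applies.

{C, D, E, F, G}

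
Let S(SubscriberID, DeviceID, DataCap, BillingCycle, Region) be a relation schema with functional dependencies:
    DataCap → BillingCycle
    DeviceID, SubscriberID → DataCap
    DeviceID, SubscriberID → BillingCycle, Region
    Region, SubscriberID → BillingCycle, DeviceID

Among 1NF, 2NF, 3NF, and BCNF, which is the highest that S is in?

2NF

Candidate keys: {DeviceID, SubscriberID}, {Region, SubscriberID}. Prime attributes: {DeviceID, Region, SubscriberID}.
DataCap → BillingCycle: {DataCap}⁺ = {BillingCycle, DataCap}, which is not all of the attributes, so the left side is not a superkey — BCNF is violated.
DataCap → BillingCycle has non-prime {BillingCycle} on the right and a non-superkey on the left, so 3NF fails.
Checking every proper subset of each key, none determines a non-prime attribute — 2NF is satisfied.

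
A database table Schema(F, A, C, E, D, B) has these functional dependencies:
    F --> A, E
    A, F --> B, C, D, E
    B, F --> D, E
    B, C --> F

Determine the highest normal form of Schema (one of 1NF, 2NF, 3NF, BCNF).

BCNF

Candidate keys: {B, C}, {F}. Prime attributes: {B, C, F}.
Each dependency's left side is a superkey — BCNF holds.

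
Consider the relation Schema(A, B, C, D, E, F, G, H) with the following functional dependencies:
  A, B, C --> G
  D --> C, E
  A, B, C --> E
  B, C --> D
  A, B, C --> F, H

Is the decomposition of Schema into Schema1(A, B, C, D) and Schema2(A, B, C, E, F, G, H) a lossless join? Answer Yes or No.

Yes

Schema1 ∩ Schema2 = {A, B, C}; its closure under F is {A, B, C, D, E, F, G, H}.
Schema1 is contained in that closure, so Schema1 ∩ Schema2 --> Schema1 holds and the join is lossless.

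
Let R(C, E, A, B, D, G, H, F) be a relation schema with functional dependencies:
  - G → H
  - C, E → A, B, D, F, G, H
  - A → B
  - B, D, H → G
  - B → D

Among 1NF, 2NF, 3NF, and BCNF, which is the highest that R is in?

2NF

Candidate key: {C, E}. Prime attributes: {C, E}.
For G → H we have {G}⁺ = {G, H}; {G} is not a superkey, so BCNF fails.
G → H determines the non-prime attribute {H} from a non-superkey — 3NF is violated.
No proper subset of a key has a non-prime attribute in its closure, so there is no partial dependency; 2NF holds.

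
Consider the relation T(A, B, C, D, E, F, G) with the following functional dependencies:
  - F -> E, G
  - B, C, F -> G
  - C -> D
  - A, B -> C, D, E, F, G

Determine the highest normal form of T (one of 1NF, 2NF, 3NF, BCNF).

Candidate key: {A, B}. Prime attributes: {A, B}.
F -> E, G breaks BCNF: {F}⁺ = {E, F, G}, so {F} is not a superkey.
Because {E, G} are non-prime and the left side of F -> E, G is not a superkey, the relation is not in 3NF.
No proper subset of a key has a non-prime attribute in its closure, so there is no partial dependency; 2NF holds.

2NF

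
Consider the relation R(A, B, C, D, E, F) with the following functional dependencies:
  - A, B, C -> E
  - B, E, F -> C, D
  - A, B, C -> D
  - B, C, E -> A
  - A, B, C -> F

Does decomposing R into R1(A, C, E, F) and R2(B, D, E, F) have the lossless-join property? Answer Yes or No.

The shared attributes are {E, F} and {E, F}⁺ = {E, F}.
Neither R1 nor R2 is contained in that closure, so the decomposition is lossy.

No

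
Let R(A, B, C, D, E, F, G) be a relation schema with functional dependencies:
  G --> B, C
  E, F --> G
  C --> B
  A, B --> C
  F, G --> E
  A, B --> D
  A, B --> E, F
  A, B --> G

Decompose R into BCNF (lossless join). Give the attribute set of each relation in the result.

{A, D, E, F}; {B, C}; {C, G}; {E, F, G}

Candidate keys of the original relation: {A, B}, {A, C}, {A, E, F}, {A, G}.
In {A, B, C, D, E, F, G}, {G} is not a superkey ({G}⁺ restricted to this set is {B, C, G}), so split on G --> B, C into {B, C, G} and {A, D, E, F, G}.
In {B, C, G}, {C} is not a superkey ({C}⁺ restricted to this set is {B, C}), so split on C --> B into {B, C} and {C, G}.
{B, C}: every determinant is a superkey — BCNF.
{C, G}: every determinant is a superkey — BCNF.
In {A, D, E, F, G}, {E, F} is not a superkey ({E, F}⁺ restricted to this set is {E, F, G}), so split on E, F --> G into {E, F, G} and {A, D, E, F}.
{E, F, G}: every determinant is a superkey — BCNF.
{A, D, E, F}: every determinant is a superkey — BCNF.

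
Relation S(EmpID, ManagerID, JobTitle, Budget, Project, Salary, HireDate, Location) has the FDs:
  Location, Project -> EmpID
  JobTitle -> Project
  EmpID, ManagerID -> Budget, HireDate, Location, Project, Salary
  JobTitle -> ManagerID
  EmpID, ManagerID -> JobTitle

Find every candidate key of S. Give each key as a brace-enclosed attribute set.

{EmpID, JobTitle}, {EmpID, ManagerID}, {JobTitle, Location}, {Location, ManagerID, Project}

{EmpID, JobTitle}⁺ = {Budget, EmpID, HireDate, JobTitle, Location, ManagerID, Project, Salary} — all of the relation — so {EmpID, JobTitle} is a candidate key.
{EmpID, ManagerID}⁺ = {Budget, EmpID, HireDate, JobTitle, Location, ManagerID, Project, Salary} — all of the relation — so {EmpID, ManagerID} is a candidate key.
{JobTitle, Location}⁺ = {Budget, EmpID, HireDate, JobTitle, Location, ManagerID, Project, Salary} — all of the relation — so {JobTitle, Location} is a candidate key.
{Location, ManagerID, Project}⁺ = {Budget, EmpID, HireDate, JobTitle, Location, ManagerID, Project, Salary} — all of the relation — so {Location, ManagerID, Project} is a candidate key.
Any other superkey properly contains one of these, so there are no further candidate keys.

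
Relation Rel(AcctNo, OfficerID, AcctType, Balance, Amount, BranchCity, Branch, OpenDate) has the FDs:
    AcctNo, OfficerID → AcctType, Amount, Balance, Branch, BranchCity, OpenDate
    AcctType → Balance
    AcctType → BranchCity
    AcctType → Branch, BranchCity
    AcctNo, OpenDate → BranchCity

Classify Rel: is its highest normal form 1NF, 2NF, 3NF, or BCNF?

Candidate key: {AcctNo, OfficerID}. Prime attributes: {AcctNo, OfficerID}.
AcctType → Balance breaks BCNF: {AcctType}⁺ = {AcctType, Balance, Branch, BranchCity}, so {AcctType} is not a superkey.
Because {Balance} is non-prime and the left side of AcctType → Balance is not a superkey, the relation is not in 3NF.
No proper subset of a key has a non-prime attribute in its closure, so there is no partial dependency; 2NF holds.

2NF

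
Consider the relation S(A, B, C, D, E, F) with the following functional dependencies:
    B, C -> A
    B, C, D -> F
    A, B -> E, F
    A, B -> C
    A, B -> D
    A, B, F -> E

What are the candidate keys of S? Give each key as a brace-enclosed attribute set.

{B} never appears on the right of any FD, so every key must include it.
{A, B}⁺ = {A, B, C, D, E, F} — all of the relation — so {A, B} is a candidate key.
{B, C}⁺ = {A, B, C, D, E, F} — all of the relation — so {B, C} is a candidate key.
No proper subset of any of these is a key, and no other minimal superkey exists.

{A, B}, {B, C}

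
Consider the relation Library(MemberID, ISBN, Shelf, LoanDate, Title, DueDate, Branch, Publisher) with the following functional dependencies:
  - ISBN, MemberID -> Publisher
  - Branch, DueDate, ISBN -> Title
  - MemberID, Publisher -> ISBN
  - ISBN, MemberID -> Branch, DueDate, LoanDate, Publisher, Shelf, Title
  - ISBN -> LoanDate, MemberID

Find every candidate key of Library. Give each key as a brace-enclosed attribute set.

{ISBN}, {MemberID, Publisher}

{ISBN}⁺ = {Branch, DueDate, ISBN, LoanDate, MemberID, Publisher, Shelf, Title} — all of the relation — so {ISBN} is a candidate key.
{MemberID, Publisher}⁺ = {Branch, DueDate, ISBN, LoanDate, MemberID, Publisher, Shelf, Title} — all of the relation — so {MemberID, Publisher} is a candidate key.
No proper subset of any of these is a key, and no other minimal superkey exists.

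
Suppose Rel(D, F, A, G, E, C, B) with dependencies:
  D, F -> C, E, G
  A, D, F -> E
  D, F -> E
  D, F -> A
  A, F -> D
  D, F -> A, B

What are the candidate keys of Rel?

No FD produces {F}, so it must be in every candidate key.
{A, F}⁺ = {A, B, C, D, E, F, G}, which is every attribute, so {A, F} is a candidate key.
{D, F}⁺ = {A, B, C, D, E, F, G}, which is every attribute, so {D, F} is a candidate key.
No proper subset of any of these is a key, and no other minimal superkey exists.

{A, F}, {D, F}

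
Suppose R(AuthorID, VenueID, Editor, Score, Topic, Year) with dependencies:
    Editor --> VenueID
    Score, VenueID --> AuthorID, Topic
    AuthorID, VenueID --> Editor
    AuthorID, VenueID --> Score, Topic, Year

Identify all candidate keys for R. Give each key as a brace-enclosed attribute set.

{AuthorID, Editor}, {AuthorID, VenueID}, {Editor, Score}, {Score, VenueID}

Closure of {AuthorID, Editor} is {AuthorID, Editor, Score, Topic, VenueID, Year}, the whole schema; {AuthorID, Editor} is a candidate key.
Closure of {AuthorID, VenueID} is {AuthorID, Editor, Score, Topic, VenueID, Year}, the whole schema; {AuthorID, VenueID} is a candidate key.
Closure of {Editor, Score} is {AuthorID, Editor, Score, Topic, VenueID, Year}, the whole schema; {Editor, Score} is a candidate key.
Closure of {Score, VenueID} is {AuthorID, Editor, Score, Topic, VenueID, Year}, the whole schema; {Score, VenueID} is a candidate key.
No proper subset of any of these is a key, and no other minimal superkey exists.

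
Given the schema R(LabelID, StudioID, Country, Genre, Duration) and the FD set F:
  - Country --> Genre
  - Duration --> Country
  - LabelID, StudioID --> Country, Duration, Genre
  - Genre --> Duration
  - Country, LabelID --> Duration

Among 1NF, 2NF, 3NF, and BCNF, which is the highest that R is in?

2NF

Candidate key: {LabelID, StudioID}. Prime attributes: {LabelID, StudioID}.
Country --> Genre breaks BCNF: {Country}⁺ = {Country, Duration, Genre}, so {Country} is not a superkey.
Because {Genre} is non-prime and the left side of Country --> Genre is not a superkey, the relation is not in 3NF.
No non-prime attribute depends on a proper subset of any candidate key, so 2NF holds.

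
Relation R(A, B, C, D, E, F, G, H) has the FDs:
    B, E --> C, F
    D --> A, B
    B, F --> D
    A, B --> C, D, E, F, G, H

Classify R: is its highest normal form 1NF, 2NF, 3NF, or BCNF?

Candidate keys: {A, B}, {B, E}, {B, F}, {D}. Prime attributes: {A, B, D, E, F}.
The left-hand side of every FD is a superkey, so BCNF is satisfied.

BCNF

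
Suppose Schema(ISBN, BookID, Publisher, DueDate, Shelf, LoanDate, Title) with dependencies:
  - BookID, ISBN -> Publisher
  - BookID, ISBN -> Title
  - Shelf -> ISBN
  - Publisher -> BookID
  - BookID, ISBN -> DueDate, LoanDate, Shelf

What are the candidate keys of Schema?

{BookID, ISBN}, {BookID, Shelf}, {ISBN, Publisher}, {Publisher, Shelf}

{BookID, ISBN}⁺ = {BookID, DueDate, ISBN, LoanDate, Publisher, Shelf, Title} — all of the relation — so {BookID, ISBN} is a candidate key.
{BookID, Shelf}⁺ = {BookID, DueDate, ISBN, LoanDate, Publisher, Shelf, Title} — all of the relation — so {BookID, Shelf} is a candidate key.
{ISBN, Publisher}⁺ = {BookID, DueDate, ISBN, LoanDate, Publisher, Shelf, Title} — all of the relation — so {ISBN, Publisher} is a candidate key.
{Publisher, Shelf}⁺ = {BookID, DueDate, ISBN, LoanDate, Publisher, Shelf, Title} — all of the relation — so {Publisher, Shelf} is a candidate key.
No proper subset of any of these is a key, and no other minimal superkey exists.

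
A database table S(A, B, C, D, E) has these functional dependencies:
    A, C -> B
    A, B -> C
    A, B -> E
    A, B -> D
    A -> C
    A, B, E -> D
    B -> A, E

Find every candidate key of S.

{A}⁺ = {A, B, C, D, E}, which is every attribute, so {A} is a candidate key.
{B}⁺ = {A, B, C, D, E}, which is every attribute, so {B} is a candidate key.
No proper subset of any of these is a key, and no other minimal superkey exists.

{A}, {B}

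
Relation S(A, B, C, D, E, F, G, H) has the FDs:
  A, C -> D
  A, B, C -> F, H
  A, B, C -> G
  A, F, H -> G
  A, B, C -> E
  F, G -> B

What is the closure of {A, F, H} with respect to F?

{A, B, F, G, H}

Start with {A, F, H}.
A, F, H -> G applies; add {G} → now {A, F, G, H}.
F, G -> B applies; add {B} → now {A, B, F, G, H}.
No further FD applies.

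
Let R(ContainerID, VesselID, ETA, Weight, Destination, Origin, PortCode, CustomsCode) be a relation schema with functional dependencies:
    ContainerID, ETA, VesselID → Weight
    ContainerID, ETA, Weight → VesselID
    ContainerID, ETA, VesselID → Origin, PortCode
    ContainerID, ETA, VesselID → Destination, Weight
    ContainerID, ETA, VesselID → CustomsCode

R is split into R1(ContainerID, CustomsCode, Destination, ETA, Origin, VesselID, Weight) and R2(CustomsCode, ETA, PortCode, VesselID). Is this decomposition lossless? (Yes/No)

No

R1 ∩ R2 = {CustomsCode, ETA, VesselID}; its closure under F is {CustomsCode, ETA, VesselID}.
Neither R1 nor R2 is contained in that closure, so the decomposition is lossy.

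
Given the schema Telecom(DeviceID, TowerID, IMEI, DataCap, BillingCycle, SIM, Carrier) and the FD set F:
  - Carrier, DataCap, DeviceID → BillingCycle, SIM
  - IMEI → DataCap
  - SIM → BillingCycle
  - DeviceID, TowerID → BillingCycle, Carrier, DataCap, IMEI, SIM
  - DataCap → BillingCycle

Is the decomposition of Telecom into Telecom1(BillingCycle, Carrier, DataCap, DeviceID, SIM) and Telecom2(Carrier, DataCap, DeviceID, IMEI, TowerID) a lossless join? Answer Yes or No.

Yes

The shared attributes are {Carrier, DataCap, DeviceID} and {Carrier, DataCap, DeviceID}⁺ = {BillingCycle, Carrier, DataCap, DeviceID, SIM}.
This includes all of Telecom1, so the common attributes are a superkey of Telecom1 — the join is lossless.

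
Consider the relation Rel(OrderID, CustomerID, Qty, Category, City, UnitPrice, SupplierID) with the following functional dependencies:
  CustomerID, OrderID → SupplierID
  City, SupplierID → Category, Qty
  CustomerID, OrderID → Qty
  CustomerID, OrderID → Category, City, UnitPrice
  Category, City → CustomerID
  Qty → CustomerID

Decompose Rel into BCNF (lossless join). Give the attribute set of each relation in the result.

{Category, City, CustomerID}; {Category, City, Qty, SupplierID}; {City, OrderID, SupplierID, UnitPrice}

Candidate keys of the original relation: {Category, City, OrderID}, {City, OrderID, SupplierID}, {CustomerID, OrderID}, {OrderID, Qty}.
Within {Category, City, CustomerID, OrderID, Qty, SupplierID, UnitPrice}: {City, SupplierID}⁺ ∩ {Category, City, CustomerID, OrderID, Qty, SupplierID, UnitPrice} = {Category, City, CustomerID, Qty, SupplierID}, not the whole set, so City, SupplierID → Category, CustomerID, Qty violates BCNF; decompose into {Category, City, CustomerID, Qty, SupplierID} and {City, OrderID, SupplierID, UnitPrice}.
Within {Category, City, CustomerID, Qty, SupplierID}: {Category, City}⁺ ∩ {Category, City, CustomerID, Qty, SupplierID} = {Category, City, CustomerID}, not the whole set, so Category, City → CustomerID violates BCNF; decompose into {Category, City, CustomerID} and {Category, City, Qty, SupplierID}.
{Category, City, CustomerID} is in BCNF.
{Category, City, Qty, SupplierID} is in BCNF.
{City, OrderID, SupplierID, UnitPrice} is in BCNF.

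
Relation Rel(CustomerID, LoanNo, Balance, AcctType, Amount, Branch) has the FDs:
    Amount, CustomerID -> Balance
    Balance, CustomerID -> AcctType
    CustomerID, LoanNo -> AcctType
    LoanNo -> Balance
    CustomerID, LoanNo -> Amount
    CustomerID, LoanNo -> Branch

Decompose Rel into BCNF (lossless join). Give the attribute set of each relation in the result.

{AcctType, Balance, CustomerID}; {Amount, Balance, CustomerID}; {Amount, Branch, CustomerID, LoanNo}

Candidate key of the original relation: {CustomerID, LoanNo}.
{AcctType, Amount, Balance, Branch, CustomerID, LoanNo}: {Amount, CustomerID} determines {AcctType, Amount, Balance, CustomerID} here but is not a superkey — split on Amount, CustomerID -> AcctType, Balance, giving {AcctType, Amount, Balance, CustomerID} and {Amount, Branch, CustomerID, LoanNo}.
{AcctType, Amount, Balance, CustomerID}: {Balance, CustomerID} determines {AcctType, Balance, CustomerID} here but is not a superkey — split on Balance, CustomerID -> AcctType, giving {AcctType, Balance, CustomerID} and {Amount, Balance, CustomerID}.
{AcctType, Balance, CustomerID} is in BCNF.
{Amount, Balance, CustomerID} is in BCNF.
{Amount, Branch, CustomerID, LoanNo} is in BCNF.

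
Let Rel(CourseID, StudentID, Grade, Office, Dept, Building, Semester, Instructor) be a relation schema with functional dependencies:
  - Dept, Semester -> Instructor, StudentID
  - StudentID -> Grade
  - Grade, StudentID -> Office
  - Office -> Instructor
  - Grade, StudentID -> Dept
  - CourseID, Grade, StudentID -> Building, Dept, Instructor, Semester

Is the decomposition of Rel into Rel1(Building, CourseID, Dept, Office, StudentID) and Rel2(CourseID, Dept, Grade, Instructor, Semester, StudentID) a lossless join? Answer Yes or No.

Yes

Rel1 ∩ Rel2 = {CourseID, Dept, StudentID}; its closure under F is {Building, CourseID, Dept, Grade, Instructor, Office, Semester, StudentID}.
This includes all of Rel1, so the common attributes are a superkey of Rel1 — the join is lossless.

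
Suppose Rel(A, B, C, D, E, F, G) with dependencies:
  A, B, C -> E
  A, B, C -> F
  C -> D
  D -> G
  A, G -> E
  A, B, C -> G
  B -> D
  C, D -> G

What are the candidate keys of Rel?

{A, B, C} never appear on the right of any FD, so every key must include all of them.
{A, B, C}⁺ = {A, B, C, D, E, F, G} — all of the relation — so {A, B, C} is a candidate key.
Every other attribute set either contains this one or has a smaller closure.

{A, B, C}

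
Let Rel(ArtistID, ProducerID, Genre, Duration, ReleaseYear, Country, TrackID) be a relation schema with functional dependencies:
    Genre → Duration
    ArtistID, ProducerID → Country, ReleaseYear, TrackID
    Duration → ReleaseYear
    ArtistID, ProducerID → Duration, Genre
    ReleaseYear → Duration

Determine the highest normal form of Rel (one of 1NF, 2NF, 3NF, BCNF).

Candidate key: {ArtistID, ProducerID}. Prime attributes: {ArtistID, ProducerID}.
Genre → Duration breaks BCNF: {Genre}⁺ = {Duration, Genre, ReleaseYear}, so {Genre} is not a superkey.
Genre → Duration has non-prime {Duration} on the right and a non-superkey on the left, so 3NF fails.
Checking every proper subset of each key, none determines a non-prime attribute — 2NF is satisfied.

2NF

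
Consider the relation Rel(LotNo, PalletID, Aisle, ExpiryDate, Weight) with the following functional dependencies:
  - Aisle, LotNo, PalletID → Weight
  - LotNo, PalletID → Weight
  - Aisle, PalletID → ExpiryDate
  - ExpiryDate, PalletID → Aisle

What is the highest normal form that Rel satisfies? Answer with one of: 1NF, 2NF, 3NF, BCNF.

1NF

Candidate keys: {Aisle, LotNo, PalletID}, {ExpiryDate, LotNo, PalletID}. Prime attributes: {Aisle, ExpiryDate, LotNo, PalletID}.
LotNo, PalletID → Weight breaks BCNF: {LotNo, PalletID}⁺ = {LotNo, PalletID, Weight}, so {LotNo, PalletID} is not a superkey.
LotNo, PalletID → Weight determines the non-prime attribute {Weight} from a non-superkey — 3NF is violated.
Since {LotNo, PalletID} ⊂ {Aisle, LotNo, PalletID} and {LotNo, PalletID}⁺ ⊇ {Weight} with {Weight} non-prime, there is a partial dependency; 2NF fails.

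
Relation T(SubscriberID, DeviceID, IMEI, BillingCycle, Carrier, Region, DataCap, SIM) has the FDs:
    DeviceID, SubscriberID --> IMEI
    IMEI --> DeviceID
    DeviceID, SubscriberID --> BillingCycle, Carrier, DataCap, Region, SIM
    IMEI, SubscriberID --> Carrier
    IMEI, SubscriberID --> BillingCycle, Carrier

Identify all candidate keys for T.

{DeviceID, SubscriberID}, {IMEI, SubscriberID}

Attributes never on any right-hand side: {SubscriberID} — every candidate key must contain it.
{DeviceID, SubscriberID}⁺ = {BillingCycle, Carrier, DataCap, DeviceID, IMEI, Region, SIM, SubscriberID}, which is every attribute, so {DeviceID, SubscriberID} is a candidate key.
{IMEI, SubscriberID}⁺ = {BillingCycle, Carrier, DataCap, DeviceID, IMEI, Region, SIM, SubscriberID}, which is every attribute, so {IMEI, SubscriberID} is a candidate key.
These are minimal and exhaustive — every other superkey contains one of them.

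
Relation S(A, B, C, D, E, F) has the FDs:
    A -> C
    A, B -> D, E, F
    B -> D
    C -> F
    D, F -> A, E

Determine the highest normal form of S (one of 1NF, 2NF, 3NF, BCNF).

Candidate keys: {A, B}, {B, C}, {B, F}. Prime attributes: {A, B, C, F}.
For A -> C we have {A}⁺ = {A, C, F}; {A} is not a superkey, so BCNF fails.
Because {D} is non-prime and the left side of B -> D is not a superkey, the relation is not in 3NF.
Since {B} ⊂ {A, B} and {B}⁺ ⊇ {D} with {D} non-prime, there is a partial dependency; 2NF fails.

1NF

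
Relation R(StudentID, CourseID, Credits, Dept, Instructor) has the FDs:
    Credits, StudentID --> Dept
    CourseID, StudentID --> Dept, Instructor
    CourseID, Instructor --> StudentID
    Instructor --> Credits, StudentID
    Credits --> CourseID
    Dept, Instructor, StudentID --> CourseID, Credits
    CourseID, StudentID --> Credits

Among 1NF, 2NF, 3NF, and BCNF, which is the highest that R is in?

Candidate keys: {CourseID, StudentID}, {Credits, StudentID}, {Instructor}. Prime attributes: {CourseID, Credits, Instructor, StudentID}.
Credits --> CourseID: {Credits}⁺ = {CourseID, Credits}, which is not all of the attributes, so the left side is not a superkey — BCNF is violated.
Since {CourseID} ⊆ prime attributes and every other non-superkey FD also has a prime right side, the schema is in 3NF.

3NF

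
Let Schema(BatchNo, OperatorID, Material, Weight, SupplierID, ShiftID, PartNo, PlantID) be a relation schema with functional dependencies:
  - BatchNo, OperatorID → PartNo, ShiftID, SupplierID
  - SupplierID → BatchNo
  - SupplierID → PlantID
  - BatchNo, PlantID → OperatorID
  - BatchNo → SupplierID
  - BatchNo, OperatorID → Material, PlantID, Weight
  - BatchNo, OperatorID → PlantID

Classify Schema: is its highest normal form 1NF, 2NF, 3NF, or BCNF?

Candidate keys: {BatchNo}, {SupplierID}. Prime attributes: {BatchNo, SupplierID}.
Every FD has a superkey on the left, so the relation is in BCNF.

BCNF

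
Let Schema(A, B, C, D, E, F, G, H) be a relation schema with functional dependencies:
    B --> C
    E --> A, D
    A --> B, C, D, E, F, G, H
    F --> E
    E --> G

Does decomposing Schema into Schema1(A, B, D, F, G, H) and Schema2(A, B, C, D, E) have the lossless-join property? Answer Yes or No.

Yes

The shared attributes are {A, B, D} and {A, B, D}⁺ = {A, B, C, D, E, F, G, H}.
Since Schema1 ⊆ {A, B, C, D, E, F, G, H}, the intersection is a superkey of Schema1; the decomposition is lossless.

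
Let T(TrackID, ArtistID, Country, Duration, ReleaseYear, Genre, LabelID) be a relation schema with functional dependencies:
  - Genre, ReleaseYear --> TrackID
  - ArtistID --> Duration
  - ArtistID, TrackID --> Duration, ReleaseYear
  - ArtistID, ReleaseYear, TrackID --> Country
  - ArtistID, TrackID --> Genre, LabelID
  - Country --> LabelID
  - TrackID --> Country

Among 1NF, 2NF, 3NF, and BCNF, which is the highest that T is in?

Candidate keys: {ArtistID, Genre, ReleaseYear}, {ArtistID, TrackID}. Prime attributes: {ArtistID, Genre, ReleaseYear, TrackID}.
Genre, ReleaseYear --> TrackID breaks BCNF: {Genre, ReleaseYear}⁺ = {Country, Genre, LabelID, ReleaseYear, TrackID}, so {Genre, ReleaseYear} is not a superkey.
Because {Duration} is non-prime and the left side of ArtistID --> Duration is not a superkey, the relation is not in 3NF.
{ArtistID} is a proper subset of the key {ArtistID, TrackID}, and {ArtistID}⁺ contains the non-prime attribute {Duration} — a partial dependency, so 2NF is violated.

1NF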